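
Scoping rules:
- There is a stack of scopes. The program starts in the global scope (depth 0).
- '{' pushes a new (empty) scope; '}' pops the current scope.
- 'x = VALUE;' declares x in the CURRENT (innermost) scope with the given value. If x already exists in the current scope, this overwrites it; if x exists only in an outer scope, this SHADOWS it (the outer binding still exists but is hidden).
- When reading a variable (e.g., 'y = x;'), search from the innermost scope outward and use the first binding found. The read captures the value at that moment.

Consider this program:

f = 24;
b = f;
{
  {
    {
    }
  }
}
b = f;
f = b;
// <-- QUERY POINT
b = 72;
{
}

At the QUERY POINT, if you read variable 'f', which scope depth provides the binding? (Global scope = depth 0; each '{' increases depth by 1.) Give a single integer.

Answer: 0

Derivation:
Step 1: declare f=24 at depth 0
Step 2: declare b=(read f)=24 at depth 0
Step 3: enter scope (depth=1)
Step 4: enter scope (depth=2)
Step 5: enter scope (depth=3)
Step 6: exit scope (depth=2)
Step 7: exit scope (depth=1)
Step 8: exit scope (depth=0)
Step 9: declare b=(read f)=24 at depth 0
Step 10: declare f=(read b)=24 at depth 0
Visible at query point: b=24 f=24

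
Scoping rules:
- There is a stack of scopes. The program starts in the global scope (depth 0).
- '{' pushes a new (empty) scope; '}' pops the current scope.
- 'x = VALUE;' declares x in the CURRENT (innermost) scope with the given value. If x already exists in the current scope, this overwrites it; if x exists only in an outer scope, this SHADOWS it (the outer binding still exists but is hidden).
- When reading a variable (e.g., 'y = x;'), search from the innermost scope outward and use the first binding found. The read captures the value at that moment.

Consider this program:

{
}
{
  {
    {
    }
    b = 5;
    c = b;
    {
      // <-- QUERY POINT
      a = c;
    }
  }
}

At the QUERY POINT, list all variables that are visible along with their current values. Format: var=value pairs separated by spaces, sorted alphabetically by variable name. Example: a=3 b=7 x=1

Step 1: enter scope (depth=1)
Step 2: exit scope (depth=0)
Step 3: enter scope (depth=1)
Step 4: enter scope (depth=2)
Step 5: enter scope (depth=3)
Step 6: exit scope (depth=2)
Step 7: declare b=5 at depth 2
Step 8: declare c=(read b)=5 at depth 2
Step 9: enter scope (depth=3)
Visible at query point: b=5 c=5

Answer: b=5 c=5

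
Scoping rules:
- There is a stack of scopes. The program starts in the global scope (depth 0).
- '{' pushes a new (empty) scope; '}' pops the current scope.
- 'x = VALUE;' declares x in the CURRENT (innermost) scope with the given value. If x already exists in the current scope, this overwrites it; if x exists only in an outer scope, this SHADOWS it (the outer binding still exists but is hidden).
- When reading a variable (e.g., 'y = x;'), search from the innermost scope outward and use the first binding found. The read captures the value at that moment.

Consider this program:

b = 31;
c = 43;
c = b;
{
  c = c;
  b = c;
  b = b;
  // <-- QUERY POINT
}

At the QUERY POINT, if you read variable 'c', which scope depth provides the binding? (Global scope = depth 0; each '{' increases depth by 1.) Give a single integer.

Answer: 1

Derivation:
Step 1: declare b=31 at depth 0
Step 2: declare c=43 at depth 0
Step 3: declare c=(read b)=31 at depth 0
Step 4: enter scope (depth=1)
Step 5: declare c=(read c)=31 at depth 1
Step 6: declare b=(read c)=31 at depth 1
Step 7: declare b=(read b)=31 at depth 1
Visible at query point: b=31 c=31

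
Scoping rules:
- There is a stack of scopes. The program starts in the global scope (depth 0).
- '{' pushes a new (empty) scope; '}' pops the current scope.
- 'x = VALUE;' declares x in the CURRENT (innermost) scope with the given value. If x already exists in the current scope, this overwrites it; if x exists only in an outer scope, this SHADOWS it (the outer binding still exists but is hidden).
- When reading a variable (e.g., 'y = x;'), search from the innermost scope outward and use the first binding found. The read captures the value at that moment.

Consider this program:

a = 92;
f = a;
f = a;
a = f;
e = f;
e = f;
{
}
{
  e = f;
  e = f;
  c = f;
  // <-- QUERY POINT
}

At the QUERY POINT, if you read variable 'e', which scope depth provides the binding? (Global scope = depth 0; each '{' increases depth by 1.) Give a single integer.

Answer: 1

Derivation:
Step 1: declare a=92 at depth 0
Step 2: declare f=(read a)=92 at depth 0
Step 3: declare f=(read a)=92 at depth 0
Step 4: declare a=(read f)=92 at depth 0
Step 5: declare e=(read f)=92 at depth 0
Step 6: declare e=(read f)=92 at depth 0
Step 7: enter scope (depth=1)
Step 8: exit scope (depth=0)
Step 9: enter scope (depth=1)
Step 10: declare e=(read f)=92 at depth 1
Step 11: declare e=(read f)=92 at depth 1
Step 12: declare c=(read f)=92 at depth 1
Visible at query point: a=92 c=92 e=92 f=92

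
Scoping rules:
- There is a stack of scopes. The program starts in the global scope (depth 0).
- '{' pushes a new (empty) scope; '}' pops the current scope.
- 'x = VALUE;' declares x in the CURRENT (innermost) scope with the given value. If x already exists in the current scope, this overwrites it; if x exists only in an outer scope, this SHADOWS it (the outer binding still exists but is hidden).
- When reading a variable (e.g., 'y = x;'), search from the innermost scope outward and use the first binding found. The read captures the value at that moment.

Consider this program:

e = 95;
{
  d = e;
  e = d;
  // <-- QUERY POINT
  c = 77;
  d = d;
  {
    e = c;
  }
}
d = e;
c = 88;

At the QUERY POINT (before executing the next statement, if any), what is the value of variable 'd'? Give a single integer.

Answer: 95

Derivation:
Step 1: declare e=95 at depth 0
Step 2: enter scope (depth=1)
Step 3: declare d=(read e)=95 at depth 1
Step 4: declare e=(read d)=95 at depth 1
Visible at query point: d=95 e=95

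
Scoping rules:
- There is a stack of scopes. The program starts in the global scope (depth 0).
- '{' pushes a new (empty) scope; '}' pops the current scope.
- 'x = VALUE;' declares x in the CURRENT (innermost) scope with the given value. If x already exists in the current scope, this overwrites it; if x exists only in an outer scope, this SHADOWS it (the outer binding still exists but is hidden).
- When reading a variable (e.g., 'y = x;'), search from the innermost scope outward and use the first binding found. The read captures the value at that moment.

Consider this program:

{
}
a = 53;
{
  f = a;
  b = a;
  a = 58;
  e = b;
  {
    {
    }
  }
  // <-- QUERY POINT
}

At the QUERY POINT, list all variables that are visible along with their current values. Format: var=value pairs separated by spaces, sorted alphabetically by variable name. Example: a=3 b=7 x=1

Answer: a=58 b=53 e=53 f=53

Derivation:
Step 1: enter scope (depth=1)
Step 2: exit scope (depth=0)
Step 3: declare a=53 at depth 0
Step 4: enter scope (depth=1)
Step 5: declare f=(read a)=53 at depth 1
Step 6: declare b=(read a)=53 at depth 1
Step 7: declare a=58 at depth 1
Step 8: declare e=(read b)=53 at depth 1
Step 9: enter scope (depth=2)
Step 10: enter scope (depth=3)
Step 11: exit scope (depth=2)
Step 12: exit scope (depth=1)
Visible at query point: a=58 b=53 e=53 f=53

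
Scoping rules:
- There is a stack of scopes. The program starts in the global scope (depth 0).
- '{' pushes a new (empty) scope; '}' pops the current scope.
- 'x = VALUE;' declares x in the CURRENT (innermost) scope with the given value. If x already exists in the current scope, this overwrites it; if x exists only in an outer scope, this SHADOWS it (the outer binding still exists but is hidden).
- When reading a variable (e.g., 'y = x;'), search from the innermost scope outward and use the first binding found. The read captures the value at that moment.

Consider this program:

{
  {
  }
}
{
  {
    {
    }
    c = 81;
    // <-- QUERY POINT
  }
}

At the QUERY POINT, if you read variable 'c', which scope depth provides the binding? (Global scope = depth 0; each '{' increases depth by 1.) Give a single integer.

Step 1: enter scope (depth=1)
Step 2: enter scope (depth=2)
Step 3: exit scope (depth=1)
Step 4: exit scope (depth=0)
Step 5: enter scope (depth=1)
Step 6: enter scope (depth=2)
Step 7: enter scope (depth=3)
Step 8: exit scope (depth=2)
Step 9: declare c=81 at depth 2
Visible at query point: c=81

Answer: 2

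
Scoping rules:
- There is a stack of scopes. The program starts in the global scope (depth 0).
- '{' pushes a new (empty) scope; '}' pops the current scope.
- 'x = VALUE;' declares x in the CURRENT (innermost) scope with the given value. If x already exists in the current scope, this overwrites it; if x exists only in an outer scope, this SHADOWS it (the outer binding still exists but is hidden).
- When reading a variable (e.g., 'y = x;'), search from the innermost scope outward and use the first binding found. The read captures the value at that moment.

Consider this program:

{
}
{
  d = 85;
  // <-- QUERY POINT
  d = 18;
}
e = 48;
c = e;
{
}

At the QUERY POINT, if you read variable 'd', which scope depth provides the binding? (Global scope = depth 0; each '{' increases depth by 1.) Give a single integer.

Answer: 1

Derivation:
Step 1: enter scope (depth=1)
Step 2: exit scope (depth=0)
Step 3: enter scope (depth=1)
Step 4: declare d=85 at depth 1
Visible at query point: d=85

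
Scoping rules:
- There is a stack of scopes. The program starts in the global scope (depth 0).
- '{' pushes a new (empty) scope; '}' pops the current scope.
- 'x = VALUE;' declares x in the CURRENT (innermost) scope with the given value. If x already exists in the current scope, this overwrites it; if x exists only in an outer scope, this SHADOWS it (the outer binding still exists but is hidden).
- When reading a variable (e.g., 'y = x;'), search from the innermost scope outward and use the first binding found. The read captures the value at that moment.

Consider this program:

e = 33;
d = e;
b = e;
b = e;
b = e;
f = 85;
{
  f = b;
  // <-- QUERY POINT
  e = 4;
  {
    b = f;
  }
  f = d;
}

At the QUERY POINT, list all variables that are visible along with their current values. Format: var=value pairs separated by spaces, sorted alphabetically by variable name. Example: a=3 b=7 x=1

Step 1: declare e=33 at depth 0
Step 2: declare d=(read e)=33 at depth 0
Step 3: declare b=(read e)=33 at depth 0
Step 4: declare b=(read e)=33 at depth 0
Step 5: declare b=(read e)=33 at depth 0
Step 6: declare f=85 at depth 0
Step 7: enter scope (depth=1)
Step 8: declare f=(read b)=33 at depth 1
Visible at query point: b=33 d=33 e=33 f=33

Answer: b=33 d=33 e=33 f=33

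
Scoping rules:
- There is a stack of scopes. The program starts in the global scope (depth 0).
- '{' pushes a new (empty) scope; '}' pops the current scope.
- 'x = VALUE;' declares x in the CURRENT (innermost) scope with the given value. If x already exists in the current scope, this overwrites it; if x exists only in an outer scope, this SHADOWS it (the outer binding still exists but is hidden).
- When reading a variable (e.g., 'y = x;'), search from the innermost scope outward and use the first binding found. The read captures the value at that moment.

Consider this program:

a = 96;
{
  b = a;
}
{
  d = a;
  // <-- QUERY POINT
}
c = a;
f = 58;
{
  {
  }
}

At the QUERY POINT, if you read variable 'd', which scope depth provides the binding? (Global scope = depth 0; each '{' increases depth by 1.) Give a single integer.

Answer: 1

Derivation:
Step 1: declare a=96 at depth 0
Step 2: enter scope (depth=1)
Step 3: declare b=(read a)=96 at depth 1
Step 4: exit scope (depth=0)
Step 5: enter scope (depth=1)
Step 6: declare d=(read a)=96 at depth 1
Visible at query point: a=96 d=96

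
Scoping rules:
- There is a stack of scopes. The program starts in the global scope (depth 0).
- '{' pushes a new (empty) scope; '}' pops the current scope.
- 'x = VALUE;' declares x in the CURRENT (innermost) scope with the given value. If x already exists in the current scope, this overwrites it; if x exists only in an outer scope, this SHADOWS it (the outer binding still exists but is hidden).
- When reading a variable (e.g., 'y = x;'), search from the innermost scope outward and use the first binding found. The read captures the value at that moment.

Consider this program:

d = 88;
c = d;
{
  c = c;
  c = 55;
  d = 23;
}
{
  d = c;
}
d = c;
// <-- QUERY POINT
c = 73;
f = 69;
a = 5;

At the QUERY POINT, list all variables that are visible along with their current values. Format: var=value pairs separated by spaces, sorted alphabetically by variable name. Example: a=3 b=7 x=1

Answer: c=88 d=88

Derivation:
Step 1: declare d=88 at depth 0
Step 2: declare c=(read d)=88 at depth 0
Step 3: enter scope (depth=1)
Step 4: declare c=(read c)=88 at depth 1
Step 5: declare c=55 at depth 1
Step 6: declare d=23 at depth 1
Step 7: exit scope (depth=0)
Step 8: enter scope (depth=1)
Step 9: declare d=(read c)=88 at depth 1
Step 10: exit scope (depth=0)
Step 11: declare d=(read c)=88 at depth 0
Visible at query point: c=88 d=88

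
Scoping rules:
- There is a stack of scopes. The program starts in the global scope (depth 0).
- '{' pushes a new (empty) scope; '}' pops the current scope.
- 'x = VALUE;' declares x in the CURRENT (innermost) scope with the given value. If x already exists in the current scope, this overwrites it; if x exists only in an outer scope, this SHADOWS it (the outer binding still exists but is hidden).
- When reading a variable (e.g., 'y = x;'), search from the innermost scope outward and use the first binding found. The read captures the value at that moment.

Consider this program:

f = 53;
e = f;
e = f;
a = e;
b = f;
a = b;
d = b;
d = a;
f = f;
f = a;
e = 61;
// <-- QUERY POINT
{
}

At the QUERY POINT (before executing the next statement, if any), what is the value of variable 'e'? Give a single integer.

Answer: 61

Derivation:
Step 1: declare f=53 at depth 0
Step 2: declare e=(read f)=53 at depth 0
Step 3: declare e=(read f)=53 at depth 0
Step 4: declare a=(read e)=53 at depth 0
Step 5: declare b=(read f)=53 at depth 0
Step 6: declare a=(read b)=53 at depth 0
Step 7: declare d=(read b)=53 at depth 0
Step 8: declare d=(read a)=53 at depth 0
Step 9: declare f=(read f)=53 at depth 0
Step 10: declare f=(read a)=53 at depth 0
Step 11: declare e=61 at depth 0
Visible at query point: a=53 b=53 d=53 e=61 f=53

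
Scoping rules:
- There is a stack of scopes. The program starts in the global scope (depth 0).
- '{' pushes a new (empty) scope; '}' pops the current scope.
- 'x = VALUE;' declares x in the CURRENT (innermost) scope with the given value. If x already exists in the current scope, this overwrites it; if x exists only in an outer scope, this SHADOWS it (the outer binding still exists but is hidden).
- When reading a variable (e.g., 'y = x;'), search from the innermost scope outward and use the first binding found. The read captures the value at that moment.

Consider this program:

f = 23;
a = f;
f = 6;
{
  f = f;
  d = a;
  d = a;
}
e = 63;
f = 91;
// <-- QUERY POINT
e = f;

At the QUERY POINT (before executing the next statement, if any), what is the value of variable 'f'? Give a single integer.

Step 1: declare f=23 at depth 0
Step 2: declare a=(read f)=23 at depth 0
Step 3: declare f=6 at depth 0
Step 4: enter scope (depth=1)
Step 5: declare f=(read f)=6 at depth 1
Step 6: declare d=(read a)=23 at depth 1
Step 7: declare d=(read a)=23 at depth 1
Step 8: exit scope (depth=0)
Step 9: declare e=63 at depth 0
Step 10: declare f=91 at depth 0
Visible at query point: a=23 e=63 f=91

Answer: 91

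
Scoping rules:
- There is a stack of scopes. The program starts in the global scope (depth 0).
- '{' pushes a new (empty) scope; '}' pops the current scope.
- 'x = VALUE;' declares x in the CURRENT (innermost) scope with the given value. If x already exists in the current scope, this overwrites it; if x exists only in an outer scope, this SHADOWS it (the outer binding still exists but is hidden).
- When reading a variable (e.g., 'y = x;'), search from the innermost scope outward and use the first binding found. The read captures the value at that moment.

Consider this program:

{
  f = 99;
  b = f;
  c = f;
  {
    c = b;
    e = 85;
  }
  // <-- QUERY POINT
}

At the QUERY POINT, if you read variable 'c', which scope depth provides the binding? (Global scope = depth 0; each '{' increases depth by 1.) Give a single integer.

Answer: 1

Derivation:
Step 1: enter scope (depth=1)
Step 2: declare f=99 at depth 1
Step 3: declare b=(read f)=99 at depth 1
Step 4: declare c=(read f)=99 at depth 1
Step 5: enter scope (depth=2)
Step 6: declare c=(read b)=99 at depth 2
Step 7: declare e=85 at depth 2
Step 8: exit scope (depth=1)
Visible at query point: b=99 c=99 f=99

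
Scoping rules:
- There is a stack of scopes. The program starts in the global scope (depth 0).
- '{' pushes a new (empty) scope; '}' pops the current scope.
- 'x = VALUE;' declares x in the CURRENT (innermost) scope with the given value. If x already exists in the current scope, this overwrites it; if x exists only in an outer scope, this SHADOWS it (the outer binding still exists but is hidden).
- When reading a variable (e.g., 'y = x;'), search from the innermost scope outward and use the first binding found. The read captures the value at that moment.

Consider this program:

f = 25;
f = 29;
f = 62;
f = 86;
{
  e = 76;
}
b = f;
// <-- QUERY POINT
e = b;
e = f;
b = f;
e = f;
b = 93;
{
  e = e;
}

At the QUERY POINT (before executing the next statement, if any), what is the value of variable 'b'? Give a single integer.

Answer: 86

Derivation:
Step 1: declare f=25 at depth 0
Step 2: declare f=29 at depth 0
Step 3: declare f=62 at depth 0
Step 4: declare f=86 at depth 0
Step 5: enter scope (depth=1)
Step 6: declare e=76 at depth 1
Step 7: exit scope (depth=0)
Step 8: declare b=(read f)=86 at depth 0
Visible at query point: b=86 f=86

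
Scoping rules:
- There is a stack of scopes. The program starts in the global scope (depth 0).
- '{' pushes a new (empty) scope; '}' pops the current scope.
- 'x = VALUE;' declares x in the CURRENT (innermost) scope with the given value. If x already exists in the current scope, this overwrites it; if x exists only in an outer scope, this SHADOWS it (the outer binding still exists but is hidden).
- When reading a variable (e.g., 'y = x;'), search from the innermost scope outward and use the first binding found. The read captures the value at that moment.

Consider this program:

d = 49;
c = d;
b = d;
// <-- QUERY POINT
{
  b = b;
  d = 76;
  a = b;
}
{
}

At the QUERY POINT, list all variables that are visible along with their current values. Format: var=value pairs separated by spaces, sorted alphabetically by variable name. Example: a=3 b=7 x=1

Answer: b=49 c=49 d=49

Derivation:
Step 1: declare d=49 at depth 0
Step 2: declare c=(read d)=49 at depth 0
Step 3: declare b=(read d)=49 at depth 0
Visible at query point: b=49 c=49 d=49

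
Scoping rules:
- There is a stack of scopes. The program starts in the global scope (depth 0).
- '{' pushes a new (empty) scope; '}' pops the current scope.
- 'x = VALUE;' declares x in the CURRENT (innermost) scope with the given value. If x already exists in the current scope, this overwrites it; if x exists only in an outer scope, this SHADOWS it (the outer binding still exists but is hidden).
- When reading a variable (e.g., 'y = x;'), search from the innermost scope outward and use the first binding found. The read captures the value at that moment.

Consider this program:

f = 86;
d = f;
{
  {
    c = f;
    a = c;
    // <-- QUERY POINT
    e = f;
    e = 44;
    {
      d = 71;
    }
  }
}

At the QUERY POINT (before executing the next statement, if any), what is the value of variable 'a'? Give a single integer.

Answer: 86

Derivation:
Step 1: declare f=86 at depth 0
Step 2: declare d=(read f)=86 at depth 0
Step 3: enter scope (depth=1)
Step 4: enter scope (depth=2)
Step 5: declare c=(read f)=86 at depth 2
Step 6: declare a=(read c)=86 at depth 2
Visible at query point: a=86 c=86 d=86 f=86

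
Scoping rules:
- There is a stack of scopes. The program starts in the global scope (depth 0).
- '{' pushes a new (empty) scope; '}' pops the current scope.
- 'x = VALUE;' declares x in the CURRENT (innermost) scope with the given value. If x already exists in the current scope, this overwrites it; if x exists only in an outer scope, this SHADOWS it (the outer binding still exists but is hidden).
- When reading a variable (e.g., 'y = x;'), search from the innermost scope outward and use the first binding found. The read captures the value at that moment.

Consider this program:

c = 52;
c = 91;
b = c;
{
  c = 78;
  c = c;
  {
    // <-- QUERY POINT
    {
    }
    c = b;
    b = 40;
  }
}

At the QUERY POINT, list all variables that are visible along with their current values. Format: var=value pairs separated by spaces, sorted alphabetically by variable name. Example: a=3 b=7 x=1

Step 1: declare c=52 at depth 0
Step 2: declare c=91 at depth 0
Step 3: declare b=(read c)=91 at depth 0
Step 4: enter scope (depth=1)
Step 5: declare c=78 at depth 1
Step 6: declare c=(read c)=78 at depth 1
Step 7: enter scope (depth=2)
Visible at query point: b=91 c=78

Answer: b=91 c=78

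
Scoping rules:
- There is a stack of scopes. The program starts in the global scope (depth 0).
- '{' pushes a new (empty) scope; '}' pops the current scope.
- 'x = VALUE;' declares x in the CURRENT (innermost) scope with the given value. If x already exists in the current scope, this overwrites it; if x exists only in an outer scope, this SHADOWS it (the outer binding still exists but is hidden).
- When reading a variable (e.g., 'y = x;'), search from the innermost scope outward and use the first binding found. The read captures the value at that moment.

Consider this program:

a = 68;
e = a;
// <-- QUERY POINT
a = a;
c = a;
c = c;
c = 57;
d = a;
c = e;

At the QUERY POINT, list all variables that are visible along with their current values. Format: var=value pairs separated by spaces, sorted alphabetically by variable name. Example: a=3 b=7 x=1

Answer: a=68 e=68

Derivation:
Step 1: declare a=68 at depth 0
Step 2: declare e=(read a)=68 at depth 0
Visible at query point: a=68 e=68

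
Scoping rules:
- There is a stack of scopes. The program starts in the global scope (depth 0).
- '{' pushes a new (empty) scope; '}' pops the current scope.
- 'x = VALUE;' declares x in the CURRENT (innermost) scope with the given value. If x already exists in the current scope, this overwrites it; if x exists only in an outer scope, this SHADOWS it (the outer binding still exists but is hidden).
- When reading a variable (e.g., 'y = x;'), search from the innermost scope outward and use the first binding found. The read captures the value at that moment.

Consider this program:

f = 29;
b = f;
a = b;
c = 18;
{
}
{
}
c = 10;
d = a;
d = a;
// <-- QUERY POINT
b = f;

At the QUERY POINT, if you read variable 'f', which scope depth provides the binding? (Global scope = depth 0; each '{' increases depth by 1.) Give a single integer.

Answer: 0

Derivation:
Step 1: declare f=29 at depth 0
Step 2: declare b=(read f)=29 at depth 0
Step 3: declare a=(read b)=29 at depth 0
Step 4: declare c=18 at depth 0
Step 5: enter scope (depth=1)
Step 6: exit scope (depth=0)
Step 7: enter scope (depth=1)
Step 8: exit scope (depth=0)
Step 9: declare c=10 at depth 0
Step 10: declare d=(read a)=29 at depth 0
Step 11: declare d=(read a)=29 at depth 0
Visible at query point: a=29 b=29 c=10 d=29 f=29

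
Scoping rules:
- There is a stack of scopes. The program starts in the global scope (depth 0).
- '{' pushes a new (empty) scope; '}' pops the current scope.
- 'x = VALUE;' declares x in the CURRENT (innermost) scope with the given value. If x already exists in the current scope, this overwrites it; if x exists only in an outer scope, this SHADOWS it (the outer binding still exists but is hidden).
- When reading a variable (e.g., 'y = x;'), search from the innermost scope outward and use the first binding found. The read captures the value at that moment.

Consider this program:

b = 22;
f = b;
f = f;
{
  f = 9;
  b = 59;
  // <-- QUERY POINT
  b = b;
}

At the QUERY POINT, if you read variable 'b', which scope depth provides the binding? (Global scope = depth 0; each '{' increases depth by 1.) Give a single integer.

Answer: 1

Derivation:
Step 1: declare b=22 at depth 0
Step 2: declare f=(read b)=22 at depth 0
Step 3: declare f=(read f)=22 at depth 0
Step 4: enter scope (depth=1)
Step 5: declare f=9 at depth 1
Step 6: declare b=59 at depth 1
Visible at query point: b=59 f=9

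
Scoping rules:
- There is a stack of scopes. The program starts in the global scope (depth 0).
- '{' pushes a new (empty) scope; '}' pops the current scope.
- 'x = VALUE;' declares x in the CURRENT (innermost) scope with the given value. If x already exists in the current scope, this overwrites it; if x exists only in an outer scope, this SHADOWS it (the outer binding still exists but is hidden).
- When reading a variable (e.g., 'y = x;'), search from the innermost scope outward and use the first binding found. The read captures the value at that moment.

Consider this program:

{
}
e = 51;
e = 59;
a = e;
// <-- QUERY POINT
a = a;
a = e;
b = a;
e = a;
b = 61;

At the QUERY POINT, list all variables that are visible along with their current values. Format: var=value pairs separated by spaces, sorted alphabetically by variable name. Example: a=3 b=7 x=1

Answer: a=59 e=59

Derivation:
Step 1: enter scope (depth=1)
Step 2: exit scope (depth=0)
Step 3: declare e=51 at depth 0
Step 4: declare e=59 at depth 0
Step 5: declare a=(read e)=59 at depth 0
Visible at query point: a=59 e=59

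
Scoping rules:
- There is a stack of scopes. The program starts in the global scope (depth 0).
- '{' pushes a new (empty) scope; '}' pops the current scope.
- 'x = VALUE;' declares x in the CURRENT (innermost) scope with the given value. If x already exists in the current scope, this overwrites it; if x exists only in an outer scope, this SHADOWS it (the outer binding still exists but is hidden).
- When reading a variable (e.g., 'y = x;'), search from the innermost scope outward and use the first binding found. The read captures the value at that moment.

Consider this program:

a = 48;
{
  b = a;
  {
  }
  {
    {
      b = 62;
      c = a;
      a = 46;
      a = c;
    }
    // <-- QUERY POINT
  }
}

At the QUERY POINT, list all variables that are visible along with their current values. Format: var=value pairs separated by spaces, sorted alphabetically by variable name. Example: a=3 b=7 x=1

Step 1: declare a=48 at depth 0
Step 2: enter scope (depth=1)
Step 3: declare b=(read a)=48 at depth 1
Step 4: enter scope (depth=2)
Step 5: exit scope (depth=1)
Step 6: enter scope (depth=2)
Step 7: enter scope (depth=3)
Step 8: declare b=62 at depth 3
Step 9: declare c=(read a)=48 at depth 3
Step 10: declare a=46 at depth 3
Step 11: declare a=(read c)=48 at depth 3
Step 12: exit scope (depth=2)
Visible at query point: a=48 b=48

Answer: a=48 b=48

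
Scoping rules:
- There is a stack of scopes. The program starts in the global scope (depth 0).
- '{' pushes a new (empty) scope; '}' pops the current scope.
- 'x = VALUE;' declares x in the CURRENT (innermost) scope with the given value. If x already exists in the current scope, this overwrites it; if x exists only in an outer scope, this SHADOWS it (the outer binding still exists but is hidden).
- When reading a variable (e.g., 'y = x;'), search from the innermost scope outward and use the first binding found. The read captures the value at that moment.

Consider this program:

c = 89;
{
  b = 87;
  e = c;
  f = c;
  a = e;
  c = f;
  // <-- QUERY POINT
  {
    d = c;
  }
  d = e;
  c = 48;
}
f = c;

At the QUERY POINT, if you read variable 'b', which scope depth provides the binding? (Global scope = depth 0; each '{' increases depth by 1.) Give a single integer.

Answer: 1

Derivation:
Step 1: declare c=89 at depth 0
Step 2: enter scope (depth=1)
Step 3: declare b=87 at depth 1
Step 4: declare e=(read c)=89 at depth 1
Step 5: declare f=(read c)=89 at depth 1
Step 6: declare a=(read e)=89 at depth 1
Step 7: declare c=(read f)=89 at depth 1
Visible at query point: a=89 b=87 c=89 e=89 f=89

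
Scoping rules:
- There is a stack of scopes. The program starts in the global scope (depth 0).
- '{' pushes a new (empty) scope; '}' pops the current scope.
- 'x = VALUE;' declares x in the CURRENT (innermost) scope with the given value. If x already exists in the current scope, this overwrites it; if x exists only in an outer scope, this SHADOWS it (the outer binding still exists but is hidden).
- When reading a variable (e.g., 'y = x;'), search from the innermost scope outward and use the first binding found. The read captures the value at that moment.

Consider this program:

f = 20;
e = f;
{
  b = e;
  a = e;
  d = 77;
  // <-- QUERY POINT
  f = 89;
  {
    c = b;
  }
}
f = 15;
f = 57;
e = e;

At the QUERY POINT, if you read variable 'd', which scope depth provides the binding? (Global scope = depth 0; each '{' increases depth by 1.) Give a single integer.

Answer: 1

Derivation:
Step 1: declare f=20 at depth 0
Step 2: declare e=(read f)=20 at depth 0
Step 3: enter scope (depth=1)
Step 4: declare b=(read e)=20 at depth 1
Step 5: declare a=(read e)=20 at depth 1
Step 6: declare d=77 at depth 1
Visible at query point: a=20 b=20 d=77 e=20 f=20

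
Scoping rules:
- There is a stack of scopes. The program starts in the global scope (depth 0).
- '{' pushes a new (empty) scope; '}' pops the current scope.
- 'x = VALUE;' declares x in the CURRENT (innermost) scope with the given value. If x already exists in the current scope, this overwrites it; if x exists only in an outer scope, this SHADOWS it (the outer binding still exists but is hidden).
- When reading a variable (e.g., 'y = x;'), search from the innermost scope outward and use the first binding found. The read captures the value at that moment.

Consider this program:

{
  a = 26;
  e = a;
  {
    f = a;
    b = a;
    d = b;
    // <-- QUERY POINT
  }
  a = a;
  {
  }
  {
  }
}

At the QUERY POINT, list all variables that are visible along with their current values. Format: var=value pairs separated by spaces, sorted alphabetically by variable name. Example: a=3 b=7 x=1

Answer: a=26 b=26 d=26 e=26 f=26

Derivation:
Step 1: enter scope (depth=1)
Step 2: declare a=26 at depth 1
Step 3: declare e=(read a)=26 at depth 1
Step 4: enter scope (depth=2)
Step 5: declare f=(read a)=26 at depth 2
Step 6: declare b=(read a)=26 at depth 2
Step 7: declare d=(read b)=26 at depth 2
Visible at query point: a=26 b=26 d=26 e=26 f=26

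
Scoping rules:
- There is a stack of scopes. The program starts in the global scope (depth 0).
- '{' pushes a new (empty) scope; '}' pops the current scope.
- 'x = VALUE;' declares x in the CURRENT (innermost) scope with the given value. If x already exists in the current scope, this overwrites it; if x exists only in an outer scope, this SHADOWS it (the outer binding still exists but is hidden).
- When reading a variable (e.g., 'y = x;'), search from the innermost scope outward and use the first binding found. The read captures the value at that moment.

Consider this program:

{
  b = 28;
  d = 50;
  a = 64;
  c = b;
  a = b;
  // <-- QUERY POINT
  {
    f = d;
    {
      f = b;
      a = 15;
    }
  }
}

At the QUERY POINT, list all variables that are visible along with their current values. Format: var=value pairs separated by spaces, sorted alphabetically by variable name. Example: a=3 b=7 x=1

Answer: a=28 b=28 c=28 d=50

Derivation:
Step 1: enter scope (depth=1)
Step 2: declare b=28 at depth 1
Step 3: declare d=50 at depth 1
Step 4: declare a=64 at depth 1
Step 5: declare c=(read b)=28 at depth 1
Step 6: declare a=(read b)=28 at depth 1
Visible at query point: a=28 b=28 c=28 d=50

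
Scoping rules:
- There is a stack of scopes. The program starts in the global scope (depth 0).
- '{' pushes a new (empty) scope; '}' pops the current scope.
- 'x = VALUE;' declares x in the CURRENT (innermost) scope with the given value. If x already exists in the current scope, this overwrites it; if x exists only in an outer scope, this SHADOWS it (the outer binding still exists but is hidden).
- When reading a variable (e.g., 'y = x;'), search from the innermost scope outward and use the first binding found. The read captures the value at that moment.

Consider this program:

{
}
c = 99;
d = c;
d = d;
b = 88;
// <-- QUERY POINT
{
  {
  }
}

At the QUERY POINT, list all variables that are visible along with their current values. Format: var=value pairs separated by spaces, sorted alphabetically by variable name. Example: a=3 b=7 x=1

Step 1: enter scope (depth=1)
Step 2: exit scope (depth=0)
Step 3: declare c=99 at depth 0
Step 4: declare d=(read c)=99 at depth 0
Step 5: declare d=(read d)=99 at depth 0
Step 6: declare b=88 at depth 0
Visible at query point: b=88 c=99 d=99

Answer: b=88 c=99 d=99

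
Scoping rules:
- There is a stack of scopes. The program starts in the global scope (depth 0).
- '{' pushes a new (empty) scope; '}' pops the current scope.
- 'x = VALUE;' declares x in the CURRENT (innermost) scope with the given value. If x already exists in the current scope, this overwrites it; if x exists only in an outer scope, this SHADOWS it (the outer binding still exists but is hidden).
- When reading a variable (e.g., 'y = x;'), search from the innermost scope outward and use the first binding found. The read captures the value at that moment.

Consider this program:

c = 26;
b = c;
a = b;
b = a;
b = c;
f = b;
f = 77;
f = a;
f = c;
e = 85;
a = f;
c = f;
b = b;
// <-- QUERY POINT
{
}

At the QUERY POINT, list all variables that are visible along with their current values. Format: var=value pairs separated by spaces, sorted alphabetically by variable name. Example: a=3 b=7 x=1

Step 1: declare c=26 at depth 0
Step 2: declare b=(read c)=26 at depth 0
Step 3: declare a=(read b)=26 at depth 0
Step 4: declare b=(read a)=26 at depth 0
Step 5: declare b=(read c)=26 at depth 0
Step 6: declare f=(read b)=26 at depth 0
Step 7: declare f=77 at depth 0
Step 8: declare f=(read a)=26 at depth 0
Step 9: declare f=(read c)=26 at depth 0
Step 10: declare e=85 at depth 0
Step 11: declare a=(read f)=26 at depth 0
Step 12: declare c=(read f)=26 at depth 0
Step 13: declare b=(read b)=26 at depth 0
Visible at query point: a=26 b=26 c=26 e=85 f=26

Answer: a=26 b=26 c=26 e=85 f=26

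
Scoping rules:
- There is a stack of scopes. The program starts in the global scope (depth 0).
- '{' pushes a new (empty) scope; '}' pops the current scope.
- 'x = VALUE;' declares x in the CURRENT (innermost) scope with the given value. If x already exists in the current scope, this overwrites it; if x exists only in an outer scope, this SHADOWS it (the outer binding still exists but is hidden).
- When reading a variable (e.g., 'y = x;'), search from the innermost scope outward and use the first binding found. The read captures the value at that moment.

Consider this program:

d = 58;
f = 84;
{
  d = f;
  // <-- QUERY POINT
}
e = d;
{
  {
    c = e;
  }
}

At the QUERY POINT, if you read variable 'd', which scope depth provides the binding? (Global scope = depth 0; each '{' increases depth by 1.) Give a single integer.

Answer: 1

Derivation:
Step 1: declare d=58 at depth 0
Step 2: declare f=84 at depth 0
Step 3: enter scope (depth=1)
Step 4: declare d=(read f)=84 at depth 1
Visible at query point: d=84 f=84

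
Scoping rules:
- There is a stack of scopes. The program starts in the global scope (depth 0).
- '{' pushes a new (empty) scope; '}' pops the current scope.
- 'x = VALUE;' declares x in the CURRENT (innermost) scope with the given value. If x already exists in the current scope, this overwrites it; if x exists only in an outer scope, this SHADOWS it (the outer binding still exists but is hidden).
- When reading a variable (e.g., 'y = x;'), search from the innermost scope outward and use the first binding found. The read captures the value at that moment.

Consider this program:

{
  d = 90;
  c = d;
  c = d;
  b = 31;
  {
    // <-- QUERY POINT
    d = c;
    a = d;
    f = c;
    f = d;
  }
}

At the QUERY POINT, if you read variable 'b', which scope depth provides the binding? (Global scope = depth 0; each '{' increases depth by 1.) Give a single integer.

Answer: 1

Derivation:
Step 1: enter scope (depth=1)
Step 2: declare d=90 at depth 1
Step 3: declare c=(read d)=90 at depth 1
Step 4: declare c=(read d)=90 at depth 1
Step 5: declare b=31 at depth 1
Step 6: enter scope (depth=2)
Visible at query point: b=31 c=90 d=90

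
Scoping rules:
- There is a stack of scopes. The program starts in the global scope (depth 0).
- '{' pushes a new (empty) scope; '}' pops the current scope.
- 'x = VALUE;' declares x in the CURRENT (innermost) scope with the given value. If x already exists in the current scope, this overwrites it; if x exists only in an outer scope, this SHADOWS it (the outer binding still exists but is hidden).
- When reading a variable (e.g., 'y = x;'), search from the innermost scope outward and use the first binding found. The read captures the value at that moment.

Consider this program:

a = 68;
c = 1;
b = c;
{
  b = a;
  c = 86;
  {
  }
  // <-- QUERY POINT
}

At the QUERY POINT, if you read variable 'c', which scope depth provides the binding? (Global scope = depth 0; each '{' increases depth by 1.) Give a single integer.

Answer: 1

Derivation:
Step 1: declare a=68 at depth 0
Step 2: declare c=1 at depth 0
Step 3: declare b=(read c)=1 at depth 0
Step 4: enter scope (depth=1)
Step 5: declare b=(read a)=68 at depth 1
Step 6: declare c=86 at depth 1
Step 7: enter scope (depth=2)
Step 8: exit scope (depth=1)
Visible at query point: a=68 b=68 c=86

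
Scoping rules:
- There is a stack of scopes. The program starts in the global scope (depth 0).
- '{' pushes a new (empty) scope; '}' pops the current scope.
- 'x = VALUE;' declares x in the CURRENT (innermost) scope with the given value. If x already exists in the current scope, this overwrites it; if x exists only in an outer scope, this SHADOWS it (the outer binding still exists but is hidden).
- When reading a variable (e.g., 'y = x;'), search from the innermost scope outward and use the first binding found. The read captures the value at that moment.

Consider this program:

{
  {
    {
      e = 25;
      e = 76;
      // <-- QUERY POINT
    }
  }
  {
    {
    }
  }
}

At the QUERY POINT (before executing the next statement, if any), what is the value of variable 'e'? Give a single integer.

Answer: 76

Derivation:
Step 1: enter scope (depth=1)
Step 2: enter scope (depth=2)
Step 3: enter scope (depth=3)
Step 4: declare e=25 at depth 3
Step 5: declare e=76 at depth 3
Visible at query point: e=76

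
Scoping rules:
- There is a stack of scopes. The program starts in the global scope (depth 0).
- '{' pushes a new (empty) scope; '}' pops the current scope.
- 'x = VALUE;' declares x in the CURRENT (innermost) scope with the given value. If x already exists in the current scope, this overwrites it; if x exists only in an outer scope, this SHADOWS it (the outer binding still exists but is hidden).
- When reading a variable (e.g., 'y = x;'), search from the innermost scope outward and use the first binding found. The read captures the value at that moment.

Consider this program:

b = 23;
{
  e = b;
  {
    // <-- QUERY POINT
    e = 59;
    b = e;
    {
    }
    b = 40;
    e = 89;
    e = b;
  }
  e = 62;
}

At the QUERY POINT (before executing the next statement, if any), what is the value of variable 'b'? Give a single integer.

Step 1: declare b=23 at depth 0
Step 2: enter scope (depth=1)
Step 3: declare e=(read b)=23 at depth 1
Step 4: enter scope (depth=2)
Visible at query point: b=23 e=23

Answer: 23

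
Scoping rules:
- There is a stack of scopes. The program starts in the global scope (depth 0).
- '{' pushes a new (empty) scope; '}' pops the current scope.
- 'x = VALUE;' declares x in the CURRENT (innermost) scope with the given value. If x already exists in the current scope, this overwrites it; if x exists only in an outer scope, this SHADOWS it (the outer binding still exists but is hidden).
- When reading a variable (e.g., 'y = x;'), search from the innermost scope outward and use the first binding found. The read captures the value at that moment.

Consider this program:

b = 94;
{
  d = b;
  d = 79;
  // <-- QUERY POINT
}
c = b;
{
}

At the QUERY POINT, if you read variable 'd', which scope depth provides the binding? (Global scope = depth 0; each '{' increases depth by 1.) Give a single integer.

Step 1: declare b=94 at depth 0
Step 2: enter scope (depth=1)
Step 3: declare d=(read b)=94 at depth 1
Step 4: declare d=79 at depth 1
Visible at query point: b=94 d=79

Answer: 1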